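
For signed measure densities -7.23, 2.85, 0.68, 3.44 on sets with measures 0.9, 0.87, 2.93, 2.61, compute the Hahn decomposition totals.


Step 1: Compute signed measure on each set:
  Set 1: -7.23 * 0.9 = -6.507
  Set 2: 2.85 * 0.87 = 2.4795
  Set 3: 0.68 * 2.93 = 1.9924
  Set 4: 3.44 * 2.61 = 8.9784
Step 2: Total signed measure = (-6.507) + (2.4795) + (1.9924) + (8.9784)
     = 6.9433
Step 3: Positive part mu+(X) = sum of positive contributions = 13.4503
Step 4: Negative part mu-(X) = |sum of negative contributions| = 6.507


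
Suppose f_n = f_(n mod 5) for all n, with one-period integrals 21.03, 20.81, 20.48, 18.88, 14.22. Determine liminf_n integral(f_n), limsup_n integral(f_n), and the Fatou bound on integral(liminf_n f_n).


The sequence (integral(f_n)) is periodic with period 5, repeating the values 21.03, 20.81, 20.48, 18.88, 14.22 indefinitely.
Step 1: For a periodic sequence, every tail (a_m, a_(m+1), ...) contains all 5 period values infinitely often.
Step 2: Hence inf of every tail = min of the period values = min(21.03, 20.81, 20.48, 18.88, 14.22) = 14.22.
        liminf_n integral(f_n) = sup over m of (inf of tail from m) = 14.22.
Step 3: Similarly sup of every tail = max of the period values = 21.03.
        limsup_n integral(f_n) = 21.03.
Step 4: Fatou's lemma: integral(liminf_n f_n) <= liminf_n integral(f_n) = 14.22.
        So the integral of the pointwise liminf is at most 14.22.


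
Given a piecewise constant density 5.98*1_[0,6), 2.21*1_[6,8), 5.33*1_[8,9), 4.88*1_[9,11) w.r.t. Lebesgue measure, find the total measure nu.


Integrate each piece of the Radon-Nikodym derivative:
Step 1: integral_0^6 5.98 dx = 5.98*(6-0) = 5.98*6 = 35.88
Step 2: integral_6^8 2.21 dx = 2.21*(8-6) = 2.21*2 = 4.42
Step 3: integral_8^9 5.33 dx = 5.33*(9-8) = 5.33*1 = 5.33
Step 4: integral_9^11 4.88 dx = 4.88*(11-9) = 4.88*2 = 9.76
Total: 35.88 + 4.42 + 5.33 + 9.76 = 55.39


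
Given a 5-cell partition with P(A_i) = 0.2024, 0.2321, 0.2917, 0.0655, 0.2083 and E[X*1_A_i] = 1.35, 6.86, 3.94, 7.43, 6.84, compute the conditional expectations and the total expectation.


For each cell A_i: E[X|A_i] = E[X*1_A_i] / P(A_i)
Step 1: E[X|A_1] = 1.35 / 0.2024 = 6.66996
Step 2: E[X|A_2] = 6.86 / 0.2321 = 29.556226
Step 3: E[X|A_3] = 3.94 / 0.2917 = 13.507028
Step 4: E[X|A_4] = 7.43 / 0.0655 = 113.435115
Step 5: E[X|A_5] = 6.84 / 0.2083 = 32.837254
Verification: E[X] = sum E[X*1_A_i] = 1.35 + 6.86 + 3.94 + 7.43 + 6.84 = 26.42


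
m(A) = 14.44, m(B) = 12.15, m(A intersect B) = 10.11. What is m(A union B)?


By inclusion-exclusion: m(A u B) = m(A) + m(B) - m(A n B)
= 14.44 + 12.15 - 10.11
= 16.48


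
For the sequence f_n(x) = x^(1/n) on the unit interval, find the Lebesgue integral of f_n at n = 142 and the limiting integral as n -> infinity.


At n = 142: f_142(x) = x^(1/142).
Step 1: integral(x^(1/142), 0, 1) = [x^(1/142+1) / (1/142+1)] from 0 to 1
     = 1 / (1/142 + 1) = 1 / ((142+1)/142) = 142/(142+1)
     = 142/143 = 0.993007
Step 2: As n -> infinity, f_n(x) = x^(1/n) -> 1 for x in (0,1], and f_n is increasing in n.
By MCT, lim_n integral(f_n) = integral(lim_n f_n) = integral(1, 0, 1) = 1.
Step 3: Verify convergence: 142/143 = 0.993007 -> 1


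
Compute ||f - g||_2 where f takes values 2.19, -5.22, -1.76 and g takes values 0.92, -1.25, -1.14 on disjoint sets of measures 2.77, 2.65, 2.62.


Step 1: Compute differences f_i - g_i:
  2.19 - 0.92 = 1.27
  -5.22 - -1.25 = -3.97
  -1.76 - -1.14 = -0.62
Step 2: Compute |diff|^2 * measure for each set:
  |1.27|^2 * 2.77 = 1.6129 * 2.77 = 4.467733
  |-3.97|^2 * 2.65 = 15.7609 * 2.65 = 41.766385
  |-0.62|^2 * 2.62 = 0.3844 * 2.62 = 1.007128
Step 3: Sum = 47.241246
Step 4: ||f-g||_2 = (47.241246)^(1/2) = 6.873227


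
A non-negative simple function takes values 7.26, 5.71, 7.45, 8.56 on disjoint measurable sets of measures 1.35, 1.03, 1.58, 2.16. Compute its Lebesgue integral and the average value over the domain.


Step 1: Integral = sum(value_i * measure_i)
= 7.26*1.35 + 5.71*1.03 + 7.45*1.58 + 8.56*2.16
= 9.801 + 5.8813 + 11.771 + 18.4896
= 45.9429
Step 2: Total measure of domain = 1.35 + 1.03 + 1.58 + 2.16 = 6.12
Step 3: Average value = 45.9429 / 6.12 = 7.50701


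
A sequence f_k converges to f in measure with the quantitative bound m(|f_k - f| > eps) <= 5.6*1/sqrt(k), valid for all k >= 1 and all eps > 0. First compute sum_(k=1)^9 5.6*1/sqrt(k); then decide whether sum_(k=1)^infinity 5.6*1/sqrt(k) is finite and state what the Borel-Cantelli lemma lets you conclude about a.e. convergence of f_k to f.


Step 1: List the terms 5.6*1/sqrt(k) for k = 1 to 9:
  k=1: 5.6
  k=2: 3.959798
  k=3: 3.233162
  k=4: 2.8
  k=5: 2.504396
  k=6: 2.28619
  k=7: 2.116601
  k=8: 1.979899
  k=9: 1.866667
Step 2: Partial sum = 5.6 + 3.959798 + 3.233162 + 2.8 + 2.504396 + 2.28619 + 2.116601 + 1.979899 + 1.866667
     = 26.346713
Step 3: The full series sum_(k>=1) 5.6*1/sqrt(k) diverges (p-series with p = 1/2 <= 1; a nonzero constant multiple of a divergent series diverges).
Step 4: The (first) Borel-Cantelli lemma requires a summable sequence of measures, so it does not apply here;
        from this bound alone no conclusion about a.e. convergence can be drawn (convergence in measure still
        gives an a.e.-convergent subsequence, but not a.e. convergence of the whole sequence).
Conclusion: series diverges; Borel-Cantelli is inconclusive about a.e. convergence of f_k.


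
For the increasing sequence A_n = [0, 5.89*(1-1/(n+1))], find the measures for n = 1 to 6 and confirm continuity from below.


By continuity of measure from below: if A_n increases to A, then m(A_n) -> m(A).
Here A = [0, 5.89], so m(A) = 5.89
Step 1: a_1 = 5.89*(1 - 1/2) = 2.945, m(A_1) = 2.945
Step 2: a_2 = 5.89*(1 - 1/3) = 3.9267, m(A_2) = 3.9267
Step 3: a_3 = 5.89*(1 - 1/4) = 4.4175, m(A_3) = 4.4175
Step 4: a_4 = 5.89*(1 - 1/5) = 4.712, m(A_4) = 4.712
Step 5: a_5 = 5.89*(1 - 1/6) = 4.9083, m(A_5) = 4.9083
Step 6: a_6 = 5.89*(1 - 1/7) = 5.0486, m(A_6) = 5.0486
Limit: m(A_n) -> m([0,5.89]) = 5.89


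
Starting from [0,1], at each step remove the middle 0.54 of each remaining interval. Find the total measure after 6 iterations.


Step 1: At each step, fraction remaining = 1 - 0.54 = 0.46
Step 2: After 6 steps, measure = (0.46)^6
Step 3: Computing the power step by step:
  After step 1: 0.46
  After step 2: 0.2116
  After step 3: 0.097336
  After step 4: 0.044775
  After step 5: 0.020596
  ...
Result = 0.009474


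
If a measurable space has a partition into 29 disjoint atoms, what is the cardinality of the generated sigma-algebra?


Each element of the sigma-algebra is a union of some subset of the 29 atoms.
The number of such subsets is 2^29 = 536870912.


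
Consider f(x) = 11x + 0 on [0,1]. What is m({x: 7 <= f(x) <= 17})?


f^(-1)([7, 17]) = {x : 7 <= 11x + 0 <= 17}
Solving: (7 - 0)/11 <= x <= (17 - 0)/11
= [0.636364, 1.545455]
Intersecting with [0,1]: [0.636364, 1]
Measure = 1 - 0.636364 = 0.363636


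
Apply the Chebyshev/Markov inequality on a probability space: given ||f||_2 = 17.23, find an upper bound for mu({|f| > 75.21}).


Chebyshev/Markov inequality: mu(|f| > eps) <= (||f||_p / eps)^p
Step 1: ||f||_2 / eps = 17.23 / 75.21 = 0.229092
Step 2: Raise to power p = 2:
  (0.229092)^2 = 0.052483
Step 3: Therefore mu(|f| > 75.21) <= 0.052483


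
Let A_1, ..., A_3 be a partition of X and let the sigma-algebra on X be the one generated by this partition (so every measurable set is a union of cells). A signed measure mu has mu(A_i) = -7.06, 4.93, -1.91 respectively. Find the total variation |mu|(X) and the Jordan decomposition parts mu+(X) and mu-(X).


Step 1: Every measurable set is a union of atoms (the cells / points), so a Hahn decomposition is
  obtained by grouping atoms by sign: P = union of atoms with mu > 0, N = union of the remaining atoms.
  Atoms in P (indices): 2;  atoms in N (indices): 1, 3
  Positive values: 4.93
  Negative values: -7.06, -1.91
Step 2: mu+(X) = mu(P) = sum of positive atom values = 4.93
Step 3: mu-(X) = -mu(N) = sum of |negative atom values| = 8.97
Step 4: |mu|(X) = mu+(X) + mu-(X) = 4.93 + 8.97 = 13.9


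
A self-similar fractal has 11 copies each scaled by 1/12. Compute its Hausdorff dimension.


For a self-similar set with N copies scaled by 1/r:
dim_H = log(N)/log(r) = log(11)/log(12)
= 2.397895/2.484907
= 0.964984


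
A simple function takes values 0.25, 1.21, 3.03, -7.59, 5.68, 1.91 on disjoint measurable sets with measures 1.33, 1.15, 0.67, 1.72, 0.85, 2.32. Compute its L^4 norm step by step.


Step 1: Compute |f_i|^4 for each value:
  |0.25|^4 = 0.003906
  |1.21|^4 = 2.143589
  |3.03|^4 = 84.288925
  |-7.59|^4 = 3318.693186
  |5.68|^4 = 1040.862454
  |1.91|^4 = 13.308634
Step 2: Multiply by measures and sum:
  0.003906 * 1.33 = 0.005195
  2.143589 * 1.15 = 2.465127
  84.288925 * 0.67 = 56.47358
  3318.693186 * 1.72 = 5708.152279
  1040.862454 * 0.85 = 884.733086
  13.308634 * 2.32 = 30.87603
Sum = 0.005195 + 2.465127 + 56.47358 + 5708.152279 + 884.733086 + 30.87603 = 6682.705297
Step 3: Take the p-th root:
||f||_4 = (6682.705297)^(1/4) = 9.04145


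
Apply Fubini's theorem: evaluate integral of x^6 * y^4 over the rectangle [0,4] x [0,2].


By Fubini's theorem, the double integral factors as a product of single integrals:
Step 1: integral_0^4 x^6 dx = [x^7/7] from 0 to 4
     = 4^7/7 = 2340.571429
Step 2: integral_0^2 y^4 dy = [y^5/5] from 0 to 2
     = 2^5/5 = 6.4
Step 3: Double integral = 2340.571429 * 6.4 = 14979.657143


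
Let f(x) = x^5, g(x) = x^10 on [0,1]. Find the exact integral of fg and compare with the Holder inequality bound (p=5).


Step 1: Exact integral of f*g = integral(x^15, 0, 1) = 1/16
     = 0.0625
Step 2: Holder bound with p=5, q=1.25:
  ||f||_p = (integral x^25 dx)^(1/5) = (1/26)^(1/5) = 0.521201
  ||g||_q = (integral x^12.5 dx)^(1/1.25) = (1/13.5)^(1/1.25) = 0.124662
Step 3: Holder bound = ||f||_p * ||g||_q = 0.521201 * 0.124662 = 0.064974
Verification: 0.0625 <= 0.064974 (Holder holds)


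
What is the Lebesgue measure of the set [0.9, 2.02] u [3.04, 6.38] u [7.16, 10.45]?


For pairwise disjoint intervals, m(union) = sum of lengths.
= (2.02 - 0.9) + (6.38 - 3.04) + (10.45 - 7.16)
= 1.12 + 3.34 + 3.29
= 7.75


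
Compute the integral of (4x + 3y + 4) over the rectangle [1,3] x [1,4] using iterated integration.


By Fubini, integrate in x first, then y.
Step 1: Fix y, integrate over x in [1,3]:
  integral(4x + 3y + 4, x=1..3)
  = 4*(3^2 - 1^2)/2 + (3y + 4)*(3 - 1)
  = 16 + (3y + 4)*2
  = 16 + 6y + 8
  = 24 + 6y
Step 2: Integrate over y in [1,4]:
  integral(24 + 6y, y=1..4)
  = 24*3 + 6*(4^2 - 1^2)/2
  = 72 + 45
  = 117


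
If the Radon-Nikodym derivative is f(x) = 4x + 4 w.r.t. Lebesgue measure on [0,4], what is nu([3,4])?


nu(A) = integral_A (dnu/dmu) dmu = integral_3^4 (4x + 4) dx
Step 1: Antiderivative F(x) = (4/2)x^2 + 4x
Step 2: F(4) = (4/2)*4^2 + 4*4 = 32 + 16 = 48
Step 3: F(3) = (4/2)*3^2 + 4*3 = 18 + 12 = 30
Step 4: nu([3,4]) = F(4) - F(3) = 48 - 30 = 18


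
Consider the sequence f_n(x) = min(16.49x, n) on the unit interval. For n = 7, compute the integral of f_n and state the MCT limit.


f(x) = 16.49x on [0,1]; f_n(x) = min(16.49x, n). At n = 7:
Step 1: f(x) reaches 7 at x = 7/16.49 = 0.4245
Step 2: integral(f_7) = integral(16.49x, 0, 0.4245) + integral(7, 0.4245, 1)
       = 16.49*0.4245^2/2 + 7*(1 - 0.4245)
       = 1.485749 + 4.028502
       = 5.514251
Step 3: As n -> infinity, f_n increases to f, so by MCT integral(f_n) -> integral(f) = 16.49/2 = 8.245.
Convergence: integral(f_7) = 5.514251 -> 8.245 as n -> infinity


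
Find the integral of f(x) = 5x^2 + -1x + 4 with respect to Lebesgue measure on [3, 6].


The Lebesgue integral of a Riemann-integrable function agrees with the Riemann integral.
Antiderivative F(x) = (5/3)x^3 + (-1/2)x^2 + 4x
F(6) = (5/3)*6^3 + (-1/2)*6^2 + 4*6
     = (5/3)*216 + (-1/2)*36 + 4*6
     = 360 + -18 + 24
     = 366
F(3) = 52.5
Integral = F(6) - F(3) = 366 - 52.5 = 313.5


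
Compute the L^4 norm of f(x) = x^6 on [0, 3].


Step 1: ||f||_4 = (integral_0^3 |x^6|^4 dx)^(1/4)
     = (integral_0^3 x^24 dx)^(1/4)
Step 2: integral_0^3 x^24 dx = [x^25/(25)] from 0 to 3 = 3^25/25
     = 847288609443/25 = 3.389154e+10
Step 3: ||f||_4 = (3.389154e+10)^(1/4) = 429.064753


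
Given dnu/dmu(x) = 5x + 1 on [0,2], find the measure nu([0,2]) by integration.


nu(A) = integral_A (dnu/dmu) dmu = integral_0^2 (5x + 1) dx
Step 1: Antiderivative F(x) = (5/2)x^2 + 1x
Step 2: F(2) = (5/2)*2^2 + 1*2 = 10 + 2 = 12
Step 3: F(0) = (5/2)*0^2 + 1*0 = 0.0 + 0 = 0.0
Step 4: nu([0,2]) = F(2) - F(0) = 12 - 0.0 = 12


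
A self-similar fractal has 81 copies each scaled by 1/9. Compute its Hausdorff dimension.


For a self-similar set with N copies scaled by 1/r:
dim_H = log(N)/log(r) = log(81)/log(9)
= 4.394449/2.197225
= 2


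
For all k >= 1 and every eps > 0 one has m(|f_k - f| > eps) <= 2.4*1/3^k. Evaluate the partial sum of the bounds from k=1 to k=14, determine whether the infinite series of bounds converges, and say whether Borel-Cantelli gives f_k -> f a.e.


Step 1: List the terms 2.4*1/3^k for k = 1 to 14:
  k=1: 0.8
  k=2: 0.266667
  k=3: 0.088889
  k=4: 0.02963
  k=5: 0.009877
  k=6: 0.003292
  k=7: 0.001097
  k=8: 3.657979e-04
  k=9: 1.219326e-04
  k=10: 4.064421e-05
  k=11: 1.354807e-05
  k=12: 4.516023e-06
  k=13: 1.505341e-06
  k=14: 5.017804e-07
Step 2: Partial sum = 0.8 + 0.266667 + 0.088889 + 0.02963 + 0.009877 + 0.003292 + 0.001097 + 3.657979e-04 + 1.219326e-04 + 4.064421e-05 + 1.354807e-05 + 4.516023e-06 + 1.505341e-06 + 5.017804e-07
     = 1.2
Step 3: The full series sum_(k>=1) 2.4*1/3^k converges (geometric series with ratio 1/3 < 1; a constant multiple of a convergent series converges).
Step 4: Fix eps > 0. Since sum_k m(|f_k - f| > eps) < infinity, the Borel-Cantelli lemma gives
        m(limsup_k {|f_k - f| > eps}) = 0, i.e. for a.e. x, |f_k(x) - f(x)| <= eps for all large k.
        Applying this with eps = 1/j for j = 1, 2, ... and intersecting the countably many full-measure sets,
        for a.e. x we get limsup_k |f_k(x) - f(x)| <= 1/j for every j, hence f_k -> f almost everywhere.
Conclusion: series converges; Borel-Cantelli yields f_k -> f a.e.


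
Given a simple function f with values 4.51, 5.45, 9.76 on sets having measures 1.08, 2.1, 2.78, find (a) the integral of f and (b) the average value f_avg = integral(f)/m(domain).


Step 1: Integral = sum(value_i * measure_i)
= 4.51*1.08 + 5.45*2.1 + 9.76*2.78
= 4.8708 + 11.445 + 27.1328
= 43.4486
Step 2: Total measure of domain = 1.08 + 2.1 + 2.78 = 5.96
Step 3: Average value = 43.4486 / 5.96 = 7.290034


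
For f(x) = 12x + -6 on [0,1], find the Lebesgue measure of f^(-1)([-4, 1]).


f^(-1)([-4, 1]) = {x : -4 <= 12x + -6 <= 1}
Solving: (-4 - -6)/12 <= x <= (1 - -6)/12
= [0.166667, 0.583333]
Intersecting with [0,1]: [0.166667, 0.583333]
Measure = 0.583333 - 0.166667 = 0.416667


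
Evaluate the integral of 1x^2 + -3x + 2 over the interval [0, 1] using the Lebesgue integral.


The Lebesgue integral of a Riemann-integrable function agrees with the Riemann integral.
Antiderivative F(x) = (1/3)x^3 + (-3/2)x^2 + 2x
F(1) = (1/3)*1^3 + (-3/2)*1^2 + 2*1
     = (1/3)*1 + (-3/2)*1 + 2*1
     = 0.333333 + -1.5 + 2
     = 0.833333
F(0) = 0.0
Integral = F(1) - F(0) = 0.833333 - 0.0 = 0.833333


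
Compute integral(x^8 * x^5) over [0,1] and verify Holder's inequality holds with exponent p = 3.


Step 1: Exact integral of f*g = integral(x^13, 0, 1) = 1/14
     = 0.071429
Step 2: Holder bound with p=3, q=1.5:
  ||f||_p = (integral x^24 dx)^(1/3) = (1/25)^(1/3) = 0.341995
  ||g||_q = (integral x^7.5 dx)^(1/1.5) = (1/8.5)^(1/1.5) = 0.240097
Step 3: Holder bound = ||f||_p * ||g||_q = 0.341995 * 0.240097 = 0.082112
Verification: 0.071429 <= 0.082112 (Holder holds)


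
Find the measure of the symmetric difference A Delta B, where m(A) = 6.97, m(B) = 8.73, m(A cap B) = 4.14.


m(A Delta B) = m(A) + m(B) - 2*m(A n B)
= 6.97 + 8.73 - 2*4.14
= 6.97 + 8.73 - 8.28
= 7.42


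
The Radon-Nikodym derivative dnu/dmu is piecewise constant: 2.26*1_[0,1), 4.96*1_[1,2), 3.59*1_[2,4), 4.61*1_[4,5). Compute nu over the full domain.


Integrate each piece of the Radon-Nikodym derivative:
Step 1: integral_0^1 2.26 dx = 2.26*(1-0) = 2.26*1 = 2.26
Step 2: integral_1^2 4.96 dx = 4.96*(2-1) = 4.96*1 = 4.96
Step 3: integral_2^4 3.59 dx = 3.59*(4-2) = 3.59*2 = 7.18
Step 4: integral_4^5 4.61 dx = 4.61*(5-4) = 4.61*1 = 4.61
Total: 2.26 + 4.96 + 7.18 + 4.61 = 19.01


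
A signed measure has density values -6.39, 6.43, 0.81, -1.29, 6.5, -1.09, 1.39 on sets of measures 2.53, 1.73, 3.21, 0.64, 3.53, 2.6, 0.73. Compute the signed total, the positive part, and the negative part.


Step 1: Compute signed measure on each set:
  Set 1: -6.39 * 2.53 = -16.1667
  Set 2: 6.43 * 1.73 = 11.1239
  Set 3: 0.81 * 3.21 = 2.6001
  Set 4: -1.29 * 0.64 = -0.8256
  Set 5: 6.5 * 3.53 = 22.945
  Set 6: -1.09 * 2.6 = -2.834
  Set 7: 1.39 * 0.73 = 1.0147
Step 2: Total signed measure = (-16.1667) + (11.1239) + (2.6001) + (-0.8256) + (22.945) + (-2.834) + (1.0147)
     = 17.8574
Step 3: Positive part mu+(X) = sum of positive contributions = 37.6837
Step 4: Negative part mu-(X) = |sum of negative contributions| = 19.8263


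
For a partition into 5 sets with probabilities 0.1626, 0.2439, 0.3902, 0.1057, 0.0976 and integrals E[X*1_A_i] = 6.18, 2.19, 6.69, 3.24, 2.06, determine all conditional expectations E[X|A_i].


For each cell A_i: E[X|A_i] = E[X*1_A_i] / P(A_i)
Step 1: E[X|A_1] = 6.18 / 0.1626 = 38.00738
Step 2: E[X|A_2] = 2.19 / 0.2439 = 8.97909
Step 3: E[X|A_3] = 6.69 / 0.3902 = 17.145054
Step 4: E[X|A_4] = 3.24 / 0.1057 = 30.652791
Step 5: E[X|A_5] = 2.06 / 0.0976 = 21.106557
Verification: E[X] = sum E[X*1_A_i] = 6.18 + 2.19 + 6.69 + 3.24 + 2.06 = 20.36


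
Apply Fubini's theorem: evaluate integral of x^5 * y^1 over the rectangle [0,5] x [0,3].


By Fubini's theorem, the double integral factors as a product of single integrals:
Step 1: integral_0^5 x^5 dx = [x^6/6] from 0 to 5
     = 5^6/6 = 2604.166667
Step 2: integral_0^3 y^1 dy = [y^2/2] from 0 to 3
     = 3^2/2 = 4.5
Step 3: Double integral = 2604.166667 * 4.5 = 11718.75


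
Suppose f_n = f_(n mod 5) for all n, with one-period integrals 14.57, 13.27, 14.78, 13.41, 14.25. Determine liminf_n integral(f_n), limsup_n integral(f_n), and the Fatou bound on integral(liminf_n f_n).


The sequence (integral(f_n)) is periodic with period 5, repeating the values 14.57, 13.27, 14.78, 13.41, 14.25 indefinitely.
Step 1: For a periodic sequence, every tail (a_m, a_(m+1), ...) contains all 5 period values infinitely often.
Step 2: Hence inf of every tail = min of the period values = min(14.57, 13.27, 14.78, 13.41, 14.25) = 13.27.
        liminf_n integral(f_n) = sup over m of (inf of tail from m) = 13.27.
Step 3: Similarly sup of every tail = max of the period values = 14.78.
        limsup_n integral(f_n) = 14.78.
Step 4: Fatou's lemma: integral(liminf_n f_n) <= liminf_n integral(f_n) = 13.27.
        So the integral of the pointwise liminf is at most 13.27.


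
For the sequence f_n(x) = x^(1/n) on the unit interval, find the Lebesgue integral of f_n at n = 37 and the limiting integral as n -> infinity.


At n = 37: f_37(x) = x^(1/37).
Step 1: integral(x^(1/37), 0, 1) = [x^(1/37+1) / (1/37+1)] from 0 to 1
     = 1 / (1/37 + 1) = 1 / ((37+1)/37) = 37/(37+1)
     = 37/38 = 0.973684
Step 2: As n -> infinity, f_n(x) = x^(1/n) -> 1 for x in (0,1], and f_n is increasing in n.
By MCT, lim_n integral(f_n) = integral(lim_n f_n) = integral(1, 0, 1) = 1.
Step 3: Verify convergence: 37/38 = 0.973684 -> 1


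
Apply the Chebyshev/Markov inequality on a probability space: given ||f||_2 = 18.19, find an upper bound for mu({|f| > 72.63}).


Chebyshev/Markov inequality: mu(|f| > eps) <= (||f||_p / eps)^p
Step 1: ||f||_2 / eps = 18.19 / 72.63 = 0.250447
Step 2: Raise to power p = 2:
  (0.250447)^2 = 0.062724
Step 3: Therefore mu(|f| > 72.63) <= 0.062724


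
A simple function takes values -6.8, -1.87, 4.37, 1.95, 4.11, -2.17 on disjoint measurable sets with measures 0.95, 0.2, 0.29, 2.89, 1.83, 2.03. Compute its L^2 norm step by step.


Step 1: Compute |f_i|^2 for each value:
  |-6.8|^2 = 46.24
  |-1.87|^2 = 3.4969
  |4.37|^2 = 19.0969
  |1.95|^2 = 3.8025
  |4.11|^2 = 16.8921
  |-2.17|^2 = 4.7089
Step 2: Multiply by measures and sum:
  46.24 * 0.95 = 43.928
  3.4969 * 0.2 = 0.69938
  19.0969 * 0.29 = 5.538101
  3.8025 * 2.89 = 10.989225
  16.8921 * 1.83 = 30.912543
  4.7089 * 2.03 = 9.559067
Sum = 43.928 + 0.69938 + 5.538101 + 10.989225 + 30.912543 + 9.559067 = 101.626316
Step 3: Take the p-th root:
||f||_2 = (101.626316)^(1/2) = 10.080988


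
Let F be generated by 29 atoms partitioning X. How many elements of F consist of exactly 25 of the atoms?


Each element of F is a union of some subset of the 29 atoms.
Elements that are unions of exactly 25 atoms correspond to 25-element subsets of the 29 atoms.
Count = C(29, 25) = 29! / (25! * 4!) = 23751.


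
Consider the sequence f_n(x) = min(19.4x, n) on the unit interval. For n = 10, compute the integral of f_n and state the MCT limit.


f(x) = 19.4x on [0,1]; f_n(x) = min(19.4x, n). At n = 10:
Step 1: f(x) reaches 10 at x = 10/19.4 = 0.515464
Step 2: integral(f_10) = integral(19.4x, 0, 0.515464) + integral(10, 0.515464, 1)
       = 19.4*0.515464^2/2 + 10*(1 - 0.515464)
       = 2.57732 + 4.845361
       = 7.42268
Step 3: As n -> infinity, f_n increases to f, so by MCT integral(f_n) -> integral(f) = 19.4/2 = 9.7.
Convergence: integral(f_10) = 7.42268 -> 9.7 as n -> infinity


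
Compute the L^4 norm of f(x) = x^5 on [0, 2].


Step 1: ||f||_4 = (integral_0^2 |x^5|^4 dx)^(1/4)
     = (integral_0^2 x^20 dx)^(1/4)
Step 2: integral_0^2 x^20 dx = [x^21/(21)] from 0 to 2 = 2^21/21
     = 2097152/21 = 99864.380952
Step 3: ||f||_4 = (99864.380952)^(1/4) = 17.776762


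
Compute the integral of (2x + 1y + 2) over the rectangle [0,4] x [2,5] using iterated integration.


By Fubini, integrate in x first, then y.
Step 1: Fix y, integrate over x in [0,4]:
  integral(2x + 1y + 2, x=0..4)
  = 2*(4^2 - 0^2)/2 + (1y + 2)*(4 - 0)
  = 16 + (1y + 2)*4
  = 16 + 4y + 8
  = 24 + 4y
Step 2: Integrate over y in [2,5]:
  integral(24 + 4y, y=2..5)
  = 24*3 + 4*(5^2 - 2^2)/2
  = 72 + 42
  = 114


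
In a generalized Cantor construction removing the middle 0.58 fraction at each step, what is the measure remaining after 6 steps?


Step 1: At each step, fraction remaining = 1 - 0.58 = 0.42
Step 2: After 6 steps, measure = (0.42)^6
Step 3: Computing the power step by step:
  After step 1: 0.42
  After step 2: 0.1764
  After step 3: 0.074088
  After step 4: 0.031117
  After step 5: 0.013069
  ...
Result = 0.005489


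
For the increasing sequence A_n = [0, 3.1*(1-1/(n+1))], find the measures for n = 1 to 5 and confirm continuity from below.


By continuity of measure from below: if A_n increases to A, then m(A_n) -> m(A).
Here A = [0, 3.1], so m(A) = 3.1
Step 1: a_1 = 3.1*(1 - 1/2) = 1.55, m(A_1) = 1.55
Step 2: a_2 = 3.1*(1 - 1/3) = 2.0667, m(A_2) = 2.0667
Step 3: a_3 = 3.1*(1 - 1/4) = 2.325, m(A_3) = 2.325
Step 4: a_4 = 3.1*(1 - 1/5) = 2.48, m(A_4) = 2.48
Step 5: a_5 = 3.1*(1 - 1/6) = 2.5833, m(A_5) = 2.5833
Limit: m(A_n) -> m([0,3.1]) = 3.1


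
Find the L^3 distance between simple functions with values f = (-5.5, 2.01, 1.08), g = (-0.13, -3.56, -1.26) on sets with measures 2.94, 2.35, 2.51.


Step 1: Compute differences f_i - g_i:
  -5.5 - -0.13 = -5.37
  2.01 - -3.56 = 5.57
  1.08 - -1.26 = 2.34
Step 2: Compute |diff|^3 * measure for each set:
  |-5.37|^3 * 2.94 = 154.854153 * 2.94 = 455.27121
  |5.57|^3 * 2.35 = 172.808693 * 2.35 = 406.100429
  |2.34|^3 * 2.51 = 12.812904 * 2.51 = 32.160389
Step 3: Sum = 893.532027
Step 4: ||f-g||_3 = (893.532027)^(1/3) = 9.631709


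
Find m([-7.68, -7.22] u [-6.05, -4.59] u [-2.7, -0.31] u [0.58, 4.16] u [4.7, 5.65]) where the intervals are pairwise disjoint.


For pairwise disjoint intervals, m(union) = sum of lengths.
= (-7.22 - -7.68) + (-4.59 - -6.05) + (-0.31 - -2.7) + (4.16 - 0.58) + (5.65 - 4.7)
= 0.46 + 1.46 + 2.39 + 3.58 + 0.95
= 8.84


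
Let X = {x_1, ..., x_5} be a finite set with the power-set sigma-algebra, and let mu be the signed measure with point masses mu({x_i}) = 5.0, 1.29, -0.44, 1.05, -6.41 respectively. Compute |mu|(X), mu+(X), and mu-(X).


Step 1: Every measurable set is a union of atoms (the cells / points), so a Hahn decomposition is
  obtained by grouping atoms by sign: P = union of atoms with mu > 0, N = union of the remaining atoms.
  Atoms in P (indices): 1, 2, 4;  atoms in N (indices): 3, 5
  Positive values: 5, 1.29, 1.05
  Negative values: -0.44, -6.41
Step 2: mu+(X) = mu(P) = sum of positive atom values = 7.34
Step 3: mu-(X) = -mu(N) = sum of |negative atom values| = 6.85
Step 4: |mu|(X) = mu+(X) + mu-(X) = 7.34 + 6.85 = 14.19


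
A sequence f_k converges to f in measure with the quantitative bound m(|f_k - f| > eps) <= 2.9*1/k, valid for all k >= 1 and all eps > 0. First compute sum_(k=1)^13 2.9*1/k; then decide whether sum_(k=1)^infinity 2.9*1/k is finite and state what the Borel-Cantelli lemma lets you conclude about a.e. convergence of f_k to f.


Step 1: List the terms 2.9*1/k for k = 1 to 13:
  k=1: 2.9
  k=2: 1.45
  k=3: 0.966667
  k=4: 0.725
  k=5: 0.58
  k=6: 0.483333
  k=7: 0.414286
  k=8: 0.3625
  k=9: 0.322222
  k=10: 0.29
  k=11: 0.263636
  k=12: 0.241667
  k=13: 0.223077
Step 2: Partial sum = 2.9 + 1.45 + 0.966667 + 0.725 + 0.58 + 0.483333 + 0.414286 + 0.3625 + 0.322222 + 0.29 + 0.263636 + 0.241667 + 0.223077
     = 9.222388
Step 3: The full series sum_(k>=1) 2.9*1/k diverges (harmonic series, p = 1; a nonzero constant multiple of a divergent series diverges).
Step 4: The (first) Borel-Cantelli lemma requires a summable sequence of measures, so it does not apply here;
        from this bound alone no conclusion about a.e. convergence can be drawn (convergence in measure still
        gives an a.e.-convergent subsequence, but not a.e. convergence of the whole sequence).
Conclusion: series diverges; Borel-Cantelli is inconclusive about a.e. convergence of f_k.


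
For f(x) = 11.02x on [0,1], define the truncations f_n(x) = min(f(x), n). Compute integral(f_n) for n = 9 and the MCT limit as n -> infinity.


f(x) = 11.02x on [0,1]; f_n(x) = min(11.02x, n). At n = 9:
Step 1: f(x) reaches 9 at x = 9/11.02 = 0.816697
Step 2: integral(f_9) = integral(11.02x, 0, 0.816697) + integral(9, 0.816697, 1)
       = 11.02*0.816697^2/2 + 9*(1 - 0.816697)
       = 3.675136 + 1.649728
       = 5.324864
Step 3: As n -> infinity, f_n increases to f, so by MCT integral(f_n) -> integral(f) = 11.02/2 = 5.51.
Convergence: integral(f_9) = 5.324864 -> 5.51 as n -> infinity


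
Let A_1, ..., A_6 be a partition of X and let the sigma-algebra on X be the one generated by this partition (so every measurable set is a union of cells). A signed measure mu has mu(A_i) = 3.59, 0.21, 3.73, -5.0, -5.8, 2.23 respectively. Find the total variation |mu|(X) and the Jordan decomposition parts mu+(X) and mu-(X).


Step 1: Every measurable set is a union of atoms (the cells / points), so a Hahn decomposition is
  obtained by grouping atoms by sign: P = union of atoms with mu > 0, N = union of the remaining atoms.
  Atoms in P (indices): 1, 2, 3, 6;  atoms in N (indices): 4, 5
  Positive values: 3.59, 0.21, 3.73, 2.23
  Negative values: -5, -5.8
Step 2: mu+(X) = mu(P) = sum of positive atom values = 9.76
Step 3: mu-(X) = -mu(N) = sum of |negative atom values| = 10.8
Step 4: |mu|(X) = mu+(X) + mu-(X) = 9.76 + 10.8 = 20.56


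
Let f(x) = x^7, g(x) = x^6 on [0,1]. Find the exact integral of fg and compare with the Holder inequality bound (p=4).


Step 1: Exact integral of f*g = integral(x^13, 0, 1) = 1/14
     = 0.071429
Step 2: Holder bound with p=4, q=1.333333:
  ||f||_p = (integral x^28 dx)^(1/4) = (1/29)^(1/4) = 0.430924
  ||g||_q = (integral x^8 dx)^(1/1.333333) = (1/9)^(1/1.333333) = 0.19245
Step 3: Holder bound = ||f||_p * ||g||_q = 0.430924 * 0.19245 = 0.082931
Verification: 0.071429 <= 0.082931 (Holder holds)


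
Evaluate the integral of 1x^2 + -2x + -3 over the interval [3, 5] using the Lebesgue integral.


The Lebesgue integral of a Riemann-integrable function agrees with the Riemann integral.
Antiderivative F(x) = (1/3)x^3 + (-2/2)x^2 + -3x
F(5) = (1/3)*5^3 + (-2/2)*5^2 + -3*5
     = (1/3)*125 + (-2/2)*25 + -3*5
     = 41.666667 + -25 + -15
     = 1.666667
F(3) = -9
Integral = F(5) - F(3) = 1.666667 - -9 = 10.666667


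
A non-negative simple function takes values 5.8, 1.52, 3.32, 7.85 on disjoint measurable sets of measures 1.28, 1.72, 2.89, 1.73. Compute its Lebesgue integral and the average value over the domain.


Step 1: Integral = sum(value_i * measure_i)
= 5.8*1.28 + 1.52*1.72 + 3.32*2.89 + 7.85*1.73
= 7.424 + 2.6144 + 9.5948 + 13.5805
= 33.2137
Step 2: Total measure of domain = 1.28 + 1.72 + 2.89 + 1.73 = 7.62
Step 3: Average value = 33.2137 / 7.62 = 4.358753


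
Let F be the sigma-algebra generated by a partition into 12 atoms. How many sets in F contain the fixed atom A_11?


Each element of F is a union of some subset S of the 12 atoms.
The element contains A_11 iff A_11 is in S.
So we count subsets S of {A_1,...,A_12} with A_11 in S: choose freely among the other 11 atoms.
Count = 2^(12-1) = 2^11 = 2048.


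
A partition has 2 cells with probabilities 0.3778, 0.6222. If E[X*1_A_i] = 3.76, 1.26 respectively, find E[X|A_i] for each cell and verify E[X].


For each cell A_i: E[X|A_i] = E[X*1_A_i] / P(A_i)
Step 1: E[X|A_1] = 3.76 / 0.3778 = 9.952356
Step 2: E[X|A_2] = 1.26 / 0.6222 = 2.025072
Verification: E[X] = sum E[X*1_A_i] = 3.76 + 1.26 = 5.02


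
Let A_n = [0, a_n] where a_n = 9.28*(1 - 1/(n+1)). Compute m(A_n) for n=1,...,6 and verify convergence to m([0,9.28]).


By continuity of measure from below: if A_n increases to A, then m(A_n) -> m(A).
Here A = [0, 9.28], so m(A) = 9.28
Step 1: a_1 = 9.28*(1 - 1/2) = 4.64, m(A_1) = 4.64
Step 2: a_2 = 9.28*(1 - 1/3) = 6.1867, m(A_2) = 6.1867
Step 3: a_3 = 9.28*(1 - 1/4) = 6.96, m(A_3) = 6.96
Step 4: a_4 = 9.28*(1 - 1/5) = 7.424, m(A_4) = 7.424
Step 5: a_5 = 9.28*(1 - 1/6) = 7.7333, m(A_5) = 7.7333
Step 6: a_6 = 9.28*(1 - 1/7) = 7.9543, m(A_6) = 7.9543
Limit: m(A_n) -> m([0,9.28]) = 9.28


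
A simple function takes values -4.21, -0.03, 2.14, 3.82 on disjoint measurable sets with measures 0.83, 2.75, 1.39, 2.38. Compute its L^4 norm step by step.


Step 1: Compute |f_i|^4 for each value:
  |-4.21|^4 = 314.143721
  |-0.03|^4 = 8.100000e-07
  |2.14|^4 = 20.972736
  |3.82|^4 = 212.938138
Step 2: Multiply by measures and sum:
  314.143721 * 0.83 = 260.739288
  8.100000e-07 * 2.75 = 2.227500e-06
  20.972736 * 1.39 = 29.152103
  212.938138 * 2.38 = 506.792768
Sum = 260.739288 + 2.227500e-06 + 29.152103 + 506.792768 = 796.684162
Step 3: Take the p-th root:
||f||_4 = (796.684162)^(1/4) = 5.312776


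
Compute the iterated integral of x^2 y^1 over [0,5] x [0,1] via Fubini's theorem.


By Fubini's theorem, the double integral factors as a product of single integrals:
Step 1: integral_0^5 x^2 dx = [x^3/3] from 0 to 5
     = 5^3/3 = 41.666667
Step 2: integral_0^1 y^1 dy = [y^2/2] from 0 to 1
     = 1^2/2 = 0.5
Step 3: Double integral = 41.666667 * 0.5 = 20.833333


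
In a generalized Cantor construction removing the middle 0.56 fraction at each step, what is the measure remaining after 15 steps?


Step 1: At each step, fraction remaining = 1 - 0.56 = 0.44
Step 2: After 15 steps, measure = (0.44)^15
Result = 4.485286e-06


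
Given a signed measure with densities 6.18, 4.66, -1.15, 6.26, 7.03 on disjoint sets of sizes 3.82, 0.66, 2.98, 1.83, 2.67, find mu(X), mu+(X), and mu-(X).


Step 1: Compute signed measure on each set:
  Set 1: 6.18 * 3.82 = 23.6076
  Set 2: 4.66 * 0.66 = 3.0756
  Set 3: -1.15 * 2.98 = -3.427
  Set 4: 6.26 * 1.83 = 11.4558
  Set 5: 7.03 * 2.67 = 18.7701
Step 2: Total signed measure = (23.6076) + (3.0756) + (-3.427) + (11.4558) + (18.7701)
     = 53.4821
Step 3: Positive part mu+(X) = sum of positive contributions = 56.9091
Step 4: Negative part mu-(X) = |sum of negative contributions| = 3.427


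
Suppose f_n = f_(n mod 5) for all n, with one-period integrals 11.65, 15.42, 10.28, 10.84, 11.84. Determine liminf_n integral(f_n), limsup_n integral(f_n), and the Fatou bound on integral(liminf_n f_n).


The sequence (integral(f_n)) is periodic with period 5, repeating the values 11.65, 15.42, 10.28, 10.84, 11.84 indefinitely.
Step 1: For a periodic sequence, every tail (a_m, a_(m+1), ...) contains all 5 period values infinitely often.
Step 2: Hence inf of every tail = min of the period values = min(11.65, 15.42, 10.28, 10.84, 11.84) = 10.28.
        liminf_n integral(f_n) = sup over m of (inf of tail from m) = 10.28.
Step 3: Similarly sup of every tail = max of the period values = 15.42.
        limsup_n integral(f_n) = 15.42.
Step 4: Fatou's lemma: integral(liminf_n f_n) <= liminf_n integral(f_n) = 10.28.
        So the integral of the pointwise liminf is at most 10.28.


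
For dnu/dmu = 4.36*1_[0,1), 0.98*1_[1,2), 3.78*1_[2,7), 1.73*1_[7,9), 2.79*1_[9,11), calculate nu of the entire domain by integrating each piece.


Integrate each piece of the Radon-Nikodym derivative:
Step 1: integral_0^1 4.36 dx = 4.36*(1-0) = 4.36*1 = 4.36
Step 2: integral_1^2 0.98 dx = 0.98*(2-1) = 0.98*1 = 0.98
Step 3: integral_2^7 3.78 dx = 3.78*(7-2) = 3.78*5 = 18.9
Step 4: integral_7^9 1.73 dx = 1.73*(9-7) = 1.73*2 = 3.46
Step 5: integral_9^11 2.79 dx = 2.79*(11-9) = 2.79*2 = 5.58
Total: 4.36 + 0.98 + 18.9 + 3.46 + 5.58 = 33.28


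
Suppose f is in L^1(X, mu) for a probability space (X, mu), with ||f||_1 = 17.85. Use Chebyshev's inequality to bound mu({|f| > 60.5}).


Chebyshev/Markov inequality: mu(|f| > eps) <= (||f||_p / eps)^p
Step 1: ||f||_1 / eps = 17.85 / 60.5 = 0.295041
Step 2: Raise to power p = 1:
  (0.295041)^1 = 0.295041
Step 3: Therefore mu(|f| > 60.5) <= 0.295041


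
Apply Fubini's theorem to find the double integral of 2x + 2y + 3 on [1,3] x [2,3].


By Fubini, integrate in x first, then y.
Step 1: Fix y, integrate over x in [1,3]:
  integral(2x + 2y + 3, x=1..3)
  = 2*(3^2 - 1^2)/2 + (2y + 3)*(3 - 1)
  = 8 + (2y + 3)*2
  = 8 + 4y + 6
  = 14 + 4y
Step 2: Integrate over y in [2,3]:
  integral(14 + 4y, y=2..3)
  = 14*1 + 4*(3^2 - 2^2)/2
  = 14 + 10
  = 24


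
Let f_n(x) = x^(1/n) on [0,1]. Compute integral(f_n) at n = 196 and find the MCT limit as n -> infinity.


At n = 196: f_196(x) = x^(1/196).
Step 1: integral(x^(1/196), 0, 1) = [x^(1/196+1) / (1/196+1)] from 0 to 1
     = 1 / (1/196 + 1) = 1 / ((196+1)/196) = 196/(196+1)
     = 196/197 = 0.994924
Step 2: As n -> infinity, f_n(x) = x^(1/n) -> 1 for x in (0,1], and f_n is increasing in n.
By MCT, lim_n integral(f_n) = integral(lim_n f_n) = integral(1, 0, 1) = 1.
Step 3: Verify convergence: 196/197 = 0.994924 -> 1


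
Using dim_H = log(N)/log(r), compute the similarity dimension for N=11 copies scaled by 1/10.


For a self-similar set with N copies scaled by 1/r:
dim_H = log(N)/log(r) = log(11)/log(10)
= 2.397895/2.302585
= 1.041393


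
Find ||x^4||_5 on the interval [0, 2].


Step 1: ||f||_5 = (integral_0^2 |x^4|^5 dx)^(1/5)
     = (integral_0^2 x^20 dx)^(1/5)
Step 2: integral_0^2 x^20 dx = [x^21/(21)] from 0 to 2 = 2^21/21
     = 2097152/21 = 99864.380952
Step 3: ||f||_5 = (99864.380952)^(1/5) = 9.997286


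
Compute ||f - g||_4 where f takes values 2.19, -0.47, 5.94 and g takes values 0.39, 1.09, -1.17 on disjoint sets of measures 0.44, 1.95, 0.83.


Step 1: Compute differences f_i - g_i:
  2.19 - 0.39 = 1.8
  -0.47 - 1.09 = -1.56
  5.94 - -1.17 = 7.11
Step 2: Compute |diff|^4 * measure for each set:
  |1.8|^4 * 0.44 = 10.4976 * 0.44 = 4.618944
  |-1.56|^4 * 1.95 = 5.922409 * 1.95 = 11.548697
  |7.11|^4 * 0.83 = 2555.514814 * 0.83 = 2121.077296
Step 3: Sum = 2137.244937
Step 4: ||f-g||_4 = (2137.244937)^(1/4) = 6.79929


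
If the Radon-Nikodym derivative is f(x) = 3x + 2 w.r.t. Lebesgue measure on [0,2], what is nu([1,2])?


nu(A) = integral_A (dnu/dmu) dmu = integral_1^2 (3x + 2) dx
Step 1: Antiderivative F(x) = (3/2)x^2 + 2x
Step 2: F(2) = (3/2)*2^2 + 2*2 = 6 + 4 = 10
Step 3: F(1) = (3/2)*1^2 + 2*1 = 1.5 + 2 = 3.5
Step 4: nu([1,2]) = F(2) - F(1) = 10 - 3.5 = 6.5


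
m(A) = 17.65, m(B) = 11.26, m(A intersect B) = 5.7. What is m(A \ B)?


m(A \ B) = m(A) - m(A n B)
= 17.65 - 5.7
= 11.95


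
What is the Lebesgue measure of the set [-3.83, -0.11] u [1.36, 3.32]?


For pairwise disjoint intervals, m(union) = sum of lengths.
= (-0.11 - -3.83) + (3.32 - 1.36)
= 3.72 + 1.96
= 5.68


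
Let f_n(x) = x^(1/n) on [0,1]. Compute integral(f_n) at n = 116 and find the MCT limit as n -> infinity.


At n = 116: f_116(x) = x^(1/116).
Step 1: integral(x^(1/116), 0, 1) = [x^(1/116+1) / (1/116+1)] from 0 to 1
     = 1 / (1/116 + 1) = 1 / ((116+1)/116) = 116/(116+1)
     = 116/117 = 0.991453
Step 2: As n -> infinity, f_n(x) = x^(1/n) -> 1 for x in (0,1], and f_n is increasing in n.
By MCT, lim_n integral(f_n) = integral(lim_n f_n) = integral(1, 0, 1) = 1.
Step 3: Verify convergence: 116/117 = 0.991453 -> 1


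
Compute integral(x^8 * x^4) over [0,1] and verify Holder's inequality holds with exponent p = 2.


Step 1: Exact integral of f*g = integral(x^12, 0, 1) = 1/13
     = 0.076923
Step 2: Holder bound with p=2, q=2:
  ||f||_p = (integral x^16 dx)^(1/2) = (1/17)^(1/2) = 0.242536
  ||g||_q = (integral x^8 dx)^(1/2) = (1/9)^(1/2) = 0.333333
Step 3: Holder bound = ||f||_p * ||g||_q = 0.242536 * 0.333333 = 0.080845
Verification: 0.076923 <= 0.080845 (Holder holds)


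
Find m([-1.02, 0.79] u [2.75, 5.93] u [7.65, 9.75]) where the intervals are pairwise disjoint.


For pairwise disjoint intervals, m(union) = sum of lengths.
= (0.79 - -1.02) + (5.93 - 2.75) + (9.75 - 7.65)
= 1.81 + 3.18 + 2.1
= 7.09


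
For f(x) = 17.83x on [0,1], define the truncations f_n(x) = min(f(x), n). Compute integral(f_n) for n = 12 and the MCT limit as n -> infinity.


f(x) = 17.83x on [0,1]; f_n(x) = min(17.83x, n). At n = 12:
Step 1: f(x) reaches 12 at x = 12/17.83 = 0.673023
Step 2: integral(f_12) = integral(17.83x, 0, 0.673023) + integral(12, 0.673023, 1)
       = 17.83*0.673023^2/2 + 12*(1 - 0.673023)
       = 4.038138 + 3.923724
       = 7.961862
Step 3: As n -> infinity, f_n increases to f, so by MCT integral(f_n) -> integral(f) = 17.83/2 = 8.915.
Convergence: integral(f_12) = 7.961862 -> 8.915 as n -> infinity


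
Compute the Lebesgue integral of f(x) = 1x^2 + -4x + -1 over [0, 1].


The Lebesgue integral of a Riemann-integrable function agrees with the Riemann integral.
Antiderivative F(x) = (1/3)x^3 + (-4/2)x^2 + -1x
F(1) = (1/3)*1^3 + (-4/2)*1^2 + -1*1
     = (1/3)*1 + (-4/2)*1 + -1*1
     = 0.333333 + -2 + -1
     = -2.666667
F(0) = 0.0
Integral = F(1) - F(0) = -2.666667 - 0.0 = -2.666667


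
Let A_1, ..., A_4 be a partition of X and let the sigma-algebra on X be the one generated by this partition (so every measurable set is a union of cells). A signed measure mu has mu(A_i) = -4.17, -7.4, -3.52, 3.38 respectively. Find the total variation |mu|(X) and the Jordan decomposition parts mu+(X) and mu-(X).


Step 1: Every measurable set is a union of atoms (the cells / points), so a Hahn decomposition is
  obtained by grouping atoms by sign: P = union of atoms with mu > 0, N = union of the remaining atoms.
  Atoms in P (indices): 4;  atoms in N (indices): 1, 2, 3
  Positive values: 3.38
  Negative values: -4.17, -7.4, -3.52
Step 2: mu+(X) = mu(P) = sum of positive atom values = 3.38
Step 3: mu-(X) = -mu(N) = sum of |negative atom values| = 15.09
Step 4: |mu|(X) = mu+(X) + mu-(X) = 3.38 + 15.09 = 18.47


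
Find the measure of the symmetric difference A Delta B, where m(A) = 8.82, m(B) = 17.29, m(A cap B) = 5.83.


m(A Delta B) = m(A) + m(B) - 2*m(A n B)
= 8.82 + 17.29 - 2*5.83
= 8.82 + 17.29 - 11.66
= 14.45


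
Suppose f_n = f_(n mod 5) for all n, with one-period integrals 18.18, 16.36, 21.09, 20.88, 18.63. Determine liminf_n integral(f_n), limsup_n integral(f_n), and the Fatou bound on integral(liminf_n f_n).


The sequence (integral(f_n)) is periodic with period 5, repeating the values 18.18, 16.36, 21.09, 20.88, 18.63 indefinitely.
Step 1: For a periodic sequence, every tail (a_m, a_(m+1), ...) contains all 5 period values infinitely often.
Step 2: Hence inf of every tail = min of the period values = min(18.18, 16.36, 21.09, 20.88, 18.63) = 16.36.
        liminf_n integral(f_n) = sup over m of (inf of tail from m) = 16.36.
Step 3: Similarly sup of every tail = max of the period values = 21.09.
        limsup_n integral(f_n) = 21.09.
Step 4: Fatou's lemma: integral(liminf_n f_n) <= liminf_n integral(f_n) = 16.36.
        So the integral of the pointwise liminf is at most 16.36.
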